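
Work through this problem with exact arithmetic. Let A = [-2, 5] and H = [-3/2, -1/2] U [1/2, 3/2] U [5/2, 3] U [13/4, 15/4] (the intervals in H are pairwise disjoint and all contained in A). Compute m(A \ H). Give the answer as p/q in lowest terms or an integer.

The ambient interval has length m(A) = 5 - (-2) = 7.
Since the holes are disjoint and sit inside A, by finite additivity
  m(H) = sum_i (b_i - a_i), and m(A \ H) = m(A) - m(H).
Computing the hole measures:
  m(H_1) = -1/2 - (-3/2) = 1.
  m(H_2) = 3/2 - 1/2 = 1.
  m(H_3) = 3 - 5/2 = 1/2.
  m(H_4) = 15/4 - 13/4 = 1/2.
Summed: m(H) = 1 + 1 + 1/2 + 1/2 = 3.
So m(A \ H) = 7 - 3 = 4.

4


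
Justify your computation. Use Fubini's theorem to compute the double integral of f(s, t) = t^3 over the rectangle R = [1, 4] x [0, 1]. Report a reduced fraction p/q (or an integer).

f(s, t) is a tensor product of a function of s and a function of t, and both factors are bounded continuous (hence Lebesgue integrable) on the rectangle, so Fubini's theorem applies:
  integral_R f d(m x m) = (integral_a1^b1 1 ds) * (integral_a2^b2 t^3 dt).
Inner integral in s: integral_{1}^{4} 1 ds = (4^1 - 1^1)/1
  = 3.
Inner integral in t: integral_{0}^{1} t^3 dt = (1^4 - 0^4)/4
  = 1/4.
Product: (3) * (1/4) = 3/4.

3/4


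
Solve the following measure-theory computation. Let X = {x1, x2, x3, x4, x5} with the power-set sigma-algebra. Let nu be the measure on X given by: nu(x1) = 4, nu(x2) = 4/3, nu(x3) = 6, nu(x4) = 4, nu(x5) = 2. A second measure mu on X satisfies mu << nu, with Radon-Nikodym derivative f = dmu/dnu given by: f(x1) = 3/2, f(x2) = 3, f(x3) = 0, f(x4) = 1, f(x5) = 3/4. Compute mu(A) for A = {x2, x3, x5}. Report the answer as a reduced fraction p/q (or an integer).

By the defining property of the Radon-Nikodym derivative, for every measurable set A,
  mu(A) = integral_A f dnu.
Since nu is a discrete measure concentrated on the atoms of X, the integral over A reduces to the sum
  mu(A) = sum_{x in A} f(x) * nu({x}).
Computing each term:
  x2: f(x2) * nu(x2) = 3 * 4/3 = 4.
  x3: f(x3) * nu(x3) = 0 * 6 = 0.
  x5: f(x5) * nu(x5) = 3/4 * 2 = 3/2.
Summing: mu(A) = 4 + 0 + 3/2 = 11/2.

11/2


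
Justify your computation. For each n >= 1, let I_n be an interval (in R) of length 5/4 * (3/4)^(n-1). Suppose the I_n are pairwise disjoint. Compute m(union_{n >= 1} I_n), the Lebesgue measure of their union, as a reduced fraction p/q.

By countable additivity of the Lebesgue measure on pairwise disjoint measurable sets,
  m(union_{n >= 1} I_n) = sum_{n >= 1} m(I_n) = sum_{n >= 1} a * r^(n-1),
  with a = 5/4 and r = 3/4.
Since 0 < r = 3/4 < 1, the geometric series converges:
  sum_{n >= 1} a * r^(n-1) = a / (1 - r).
  = 5/4 / (1 - 3/4)
  = 5/4 / (1/4)
  = 5.

5


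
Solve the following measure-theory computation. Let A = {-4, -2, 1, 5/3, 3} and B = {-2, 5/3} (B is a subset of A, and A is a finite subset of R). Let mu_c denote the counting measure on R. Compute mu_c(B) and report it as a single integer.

Counting measure assigns mu_c(E) = |E| (number of elements) when E is finite.
B has 2 element(s), so mu_c(B) = 2.

2


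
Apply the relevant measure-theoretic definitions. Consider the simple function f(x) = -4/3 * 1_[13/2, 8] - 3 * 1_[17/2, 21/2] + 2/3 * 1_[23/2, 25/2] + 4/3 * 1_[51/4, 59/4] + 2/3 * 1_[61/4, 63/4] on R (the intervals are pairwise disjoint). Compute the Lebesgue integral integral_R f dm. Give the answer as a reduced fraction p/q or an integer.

For a simple function f = sum_i c_i * 1_{A_i} with disjoint A_i,
  integral f dm = sum_i c_i * m(A_i).
Lengths of the A_i:
  m(A_1) = 8 - 13/2 = 3/2.
  m(A_2) = 21/2 - 17/2 = 2.
  m(A_3) = 25/2 - 23/2 = 1.
  m(A_4) = 59/4 - 51/4 = 2.
  m(A_5) = 63/4 - 61/4 = 1/2.
Contributions c_i * m(A_i):
  (-4/3) * (3/2) = -2.
  (-3) * (2) = -6.
  (2/3) * (1) = 2/3.
  (4/3) * (2) = 8/3.
  (2/3) * (1/2) = 1/3.
Total: -2 - 6 + 2/3 + 8/3 + 1/3 = -13/3.

-13/3


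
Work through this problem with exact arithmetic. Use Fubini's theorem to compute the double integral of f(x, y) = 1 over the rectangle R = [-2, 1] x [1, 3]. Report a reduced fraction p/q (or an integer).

f(x, y) is a tensor product of a function of x and a function of y, and both factors are bounded continuous (hence Lebesgue integrable) on the rectangle, so Fubini's theorem applies:
  integral_R f d(m x m) = (integral_a1^b1 1 dx) * (integral_a2^b2 1 dy).
Inner integral in x: integral_{-2}^{1} 1 dx = (1^1 - (-2)^1)/1
  = 3.
Inner integral in y: integral_{1}^{3} 1 dy = (3^1 - 1^1)/1
  = 2.
Product: (3) * (2) = 6.

6


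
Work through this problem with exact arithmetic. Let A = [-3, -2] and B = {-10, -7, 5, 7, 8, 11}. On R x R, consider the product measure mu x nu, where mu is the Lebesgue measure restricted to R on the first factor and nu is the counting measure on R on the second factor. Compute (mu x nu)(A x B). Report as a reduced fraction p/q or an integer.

For a measurable rectangle A x B, the product measure satisfies
  (mu x nu)(A x B) = mu(A) * nu(B).
  mu(A) = 1.
  nu(B) = 6.
  (mu x nu)(A x B) = 1 * 6 = 6.

6


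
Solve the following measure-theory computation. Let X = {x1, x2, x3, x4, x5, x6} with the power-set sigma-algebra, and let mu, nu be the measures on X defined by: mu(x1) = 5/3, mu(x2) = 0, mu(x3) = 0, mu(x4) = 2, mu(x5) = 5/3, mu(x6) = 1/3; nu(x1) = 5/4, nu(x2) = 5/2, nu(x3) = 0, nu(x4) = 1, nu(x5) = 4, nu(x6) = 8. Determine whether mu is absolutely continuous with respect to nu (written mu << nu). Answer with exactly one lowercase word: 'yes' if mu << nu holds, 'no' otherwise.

mu << nu means: every nu-null measurable set is also mu-null; equivalently, for every atom x, if nu({x}) = 0 then mu({x}) = 0.
Checking each atom:
  x1: nu = 5/4 > 0 -> no constraint.
  x2: nu = 5/2 > 0 -> no constraint.
  x3: nu = 0, mu = 0 -> consistent with mu << nu.
  x4: nu = 1 > 0 -> no constraint.
  x5: nu = 4 > 0 -> no constraint.
  x6: nu = 8 > 0 -> no constraint.
No atom violates the condition. Therefore mu << nu.

yes


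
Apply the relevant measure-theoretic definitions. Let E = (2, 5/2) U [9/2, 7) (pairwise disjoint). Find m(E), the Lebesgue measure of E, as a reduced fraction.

For pairwise disjoint intervals, m(union_i I_i) = sum_i m(I_i),
and m is invariant under swapping open/closed endpoints (single points have measure 0).
So m(E) = sum_i (b_i - a_i).
  I_1 has length 5/2 - 2 = 1/2.
  I_2 has length 7 - 9/2 = 5/2.
Summing:
  m(E) = 1/2 + 5/2 = 3.

3


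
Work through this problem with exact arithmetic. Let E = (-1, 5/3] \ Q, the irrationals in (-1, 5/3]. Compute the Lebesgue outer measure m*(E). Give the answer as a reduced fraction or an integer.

The interval I = (-1, 5/3] has m(I) = 5/3 - (-1) = 8/3 (endpoints are measure-zero, so open/closed/half-open agree). Write I = (I cap Q) u (I \ Q). The rationals in I are countable, so m*(I cap Q) = 0 (cover each rational by intervals whose total length is arbitrarily small). By countable subadditivity m*(I) <= m*(I cap Q) + m*(I \ Q), hence m*(I \ Q) >= m(I) = 8/3. The reverse inequality m*(I \ Q) <= m*(I) = 8/3 is trivial since (I \ Q) is a subset of I. Therefore m*(I \ Q) = 8/3.

8/3


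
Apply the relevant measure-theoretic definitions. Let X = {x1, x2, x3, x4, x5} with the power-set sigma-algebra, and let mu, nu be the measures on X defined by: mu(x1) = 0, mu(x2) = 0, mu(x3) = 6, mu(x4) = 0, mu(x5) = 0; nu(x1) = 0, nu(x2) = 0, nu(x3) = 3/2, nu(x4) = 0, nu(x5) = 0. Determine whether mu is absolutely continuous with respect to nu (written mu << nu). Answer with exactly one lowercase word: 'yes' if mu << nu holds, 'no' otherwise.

mu << nu means: every nu-null measurable set is also mu-null; equivalently, for every atom x, if nu({x}) = 0 then mu({x}) = 0.
Checking each atom:
  x1: nu = 0, mu = 0 -> consistent with mu << nu.
  x2: nu = 0, mu = 0 -> consistent with mu << nu.
  x3: nu = 3/2 > 0 -> no constraint.
  x4: nu = 0, mu = 0 -> consistent with mu << nu.
  x5: nu = 0, mu = 0 -> consistent with mu << nu.
No atom violates the condition. Therefore mu << nu.

yes


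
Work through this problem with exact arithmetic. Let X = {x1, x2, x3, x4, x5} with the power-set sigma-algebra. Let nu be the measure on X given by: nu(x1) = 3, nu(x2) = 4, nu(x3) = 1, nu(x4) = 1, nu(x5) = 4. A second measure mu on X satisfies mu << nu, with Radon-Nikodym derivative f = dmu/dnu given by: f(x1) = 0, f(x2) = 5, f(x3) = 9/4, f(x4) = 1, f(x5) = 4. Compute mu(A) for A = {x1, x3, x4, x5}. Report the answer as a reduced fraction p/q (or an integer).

By the defining property of the Radon-Nikodym derivative, for every measurable set A,
  mu(A) = integral_A f dnu.
Since nu is a discrete measure concentrated on the atoms of X, the integral over A reduces to the sum
  mu(A) = sum_{x in A} f(x) * nu({x}).
Computing each term:
  x1: f(x1) * nu(x1) = 0 * 3 = 0.
  x3: f(x3) * nu(x3) = 9/4 * 1 = 9/4.
  x4: f(x4) * nu(x4) = 1 * 1 = 1.
  x5: f(x5) * nu(x5) = 4 * 4 = 16.
Summing: mu(A) = 0 + 9/4 + 1 + 16 = 77/4.

77/4


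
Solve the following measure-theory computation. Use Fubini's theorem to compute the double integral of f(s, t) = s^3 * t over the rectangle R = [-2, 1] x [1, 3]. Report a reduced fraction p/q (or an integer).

f(s, t) is a tensor product of a function of s and a function of t, and both factors are bounded continuous (hence Lebesgue integrable) on the rectangle, so Fubini's theorem applies:
  integral_R f d(m x m) = (integral_a1^b1 s^3 ds) * (integral_a2^b2 t dt).
Inner integral in s: integral_{-2}^{1} s^3 ds = (1^4 - (-2)^4)/4
  = -15/4.
Inner integral in t: integral_{1}^{3} t dt = (3^2 - 1^2)/2
  = 4.
Product: (-15/4) * (4) = -15.

-15


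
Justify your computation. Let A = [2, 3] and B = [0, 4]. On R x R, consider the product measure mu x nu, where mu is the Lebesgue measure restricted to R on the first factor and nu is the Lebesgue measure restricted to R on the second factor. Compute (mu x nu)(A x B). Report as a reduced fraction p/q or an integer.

For a measurable rectangle A x B, the product measure satisfies
  (mu x nu)(A x B) = mu(A) * nu(B).
  mu(A) = 1.
  nu(B) = 4.
  (mu x nu)(A x B) = 1 * 4 = 4.

4


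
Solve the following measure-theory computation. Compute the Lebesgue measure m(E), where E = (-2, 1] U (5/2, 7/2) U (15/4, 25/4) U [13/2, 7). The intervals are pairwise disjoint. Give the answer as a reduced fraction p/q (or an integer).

For pairwise disjoint intervals, m(union_i I_i) = sum_i m(I_i),
and m is invariant under swapping open/closed endpoints (single points have measure 0).
So m(E) = sum_i (b_i - a_i).
  I_1 has length 1 - (-2) = 3.
  I_2 has length 7/2 - 5/2 = 1.
  I_3 has length 25/4 - 15/4 = 5/2.
  I_4 has length 7 - 13/2 = 1/2.
Summing:
  m(E) = 3 + 1 + 5/2 + 1/2 = 7.

7


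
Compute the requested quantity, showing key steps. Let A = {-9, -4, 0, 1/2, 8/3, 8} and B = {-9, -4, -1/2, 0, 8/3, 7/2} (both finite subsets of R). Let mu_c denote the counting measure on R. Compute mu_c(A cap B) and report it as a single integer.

Counting measure on a finite set equals cardinality. mu_c(A cap B) = |A cap B| (elements appearing in both).
Enumerating the elements of A that also lie in B gives 4 element(s).
So mu_c(A cap B) = 4.

4


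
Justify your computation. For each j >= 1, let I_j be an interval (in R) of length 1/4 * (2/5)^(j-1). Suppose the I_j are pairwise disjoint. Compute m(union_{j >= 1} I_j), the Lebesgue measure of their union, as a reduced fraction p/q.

By countable additivity of the Lebesgue measure on pairwise disjoint measurable sets,
  m(union_{j >= 1} I_j) = sum_{j >= 1} m(I_j) = sum_{j >= 1} a * r^(j-1),
  with a = 1/4 and r = 2/5.
Since 0 < r = 2/5 < 1, the geometric series converges:
  sum_{j >= 1} a * r^(j-1) = a / (1 - r).
  = 1/4 / (1 - 2/5)
  = 1/4 / (3/5)
  = 5/12.

5/12


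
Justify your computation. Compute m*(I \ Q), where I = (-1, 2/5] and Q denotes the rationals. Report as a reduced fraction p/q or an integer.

The interval I = (-1, 2/5] has m(I) = 2/5 - (-1) = 7/5 (endpoints are measure-zero, so open/closed/half-open agree). Write I = (I cap Q) u (I \ Q). The rationals in I are countable, so m*(I cap Q) = 0 (cover each rational by intervals whose total length is arbitrarily small). By countable subadditivity m*(I) <= m*(I cap Q) + m*(I \ Q), hence m*(I \ Q) >= m(I) = 7/5. The reverse inequality m*(I \ Q) <= m*(I) = 7/5 is trivial since (I \ Q) is a subset of I. Therefore m*(I \ Q) = 7/5.

7/5


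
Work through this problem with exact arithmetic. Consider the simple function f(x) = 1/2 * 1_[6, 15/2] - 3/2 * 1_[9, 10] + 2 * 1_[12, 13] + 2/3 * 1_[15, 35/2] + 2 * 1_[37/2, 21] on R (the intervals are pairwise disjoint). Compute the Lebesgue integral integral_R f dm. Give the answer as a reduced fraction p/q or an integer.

For a simple function f = sum_i c_i * 1_{A_i} with disjoint A_i,
  integral f dm = sum_i c_i * m(A_i).
Lengths of the A_i:
  m(A_1) = 15/2 - 6 = 3/2.
  m(A_2) = 10 - 9 = 1.
  m(A_3) = 13 - 12 = 1.
  m(A_4) = 35/2 - 15 = 5/2.
  m(A_5) = 21 - 37/2 = 5/2.
Contributions c_i * m(A_i):
  (1/2) * (3/2) = 3/4.
  (-3/2) * (1) = -3/2.
  (2) * (1) = 2.
  (2/3) * (5/2) = 5/3.
  (2) * (5/2) = 5.
Total: 3/4 - 3/2 + 2 + 5/3 + 5 = 95/12.

95/12


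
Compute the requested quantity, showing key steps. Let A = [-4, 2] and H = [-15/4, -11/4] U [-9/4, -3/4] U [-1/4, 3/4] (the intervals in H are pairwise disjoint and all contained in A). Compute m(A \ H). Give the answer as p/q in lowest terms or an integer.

The ambient interval has length m(A) = 2 - (-4) = 6.
Since the holes are disjoint and sit inside A, by finite additivity
  m(H) = sum_i (b_i - a_i), and m(A \ H) = m(A) - m(H).
Computing the hole measures:
  m(H_1) = -11/4 - (-15/4) = 1.
  m(H_2) = -3/4 - (-9/4) = 3/2.
  m(H_3) = 3/4 - (-1/4) = 1.
Summed: m(H) = 1 + 3/2 + 1 = 7/2.
So m(A \ H) = 6 - 7/2 = 5/2.

5/2


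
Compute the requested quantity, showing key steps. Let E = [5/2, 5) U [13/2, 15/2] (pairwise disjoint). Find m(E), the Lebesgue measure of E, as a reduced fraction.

For pairwise disjoint intervals, m(union_i I_i) = sum_i m(I_i),
and m is invariant under swapping open/closed endpoints (single points have measure 0).
So m(E) = sum_i (b_i - a_i).
  I_1 has length 5 - 5/2 = 5/2.
  I_2 has length 15/2 - 13/2 = 1.
Summing:
  m(E) = 5/2 + 1 = 7/2.

7/2


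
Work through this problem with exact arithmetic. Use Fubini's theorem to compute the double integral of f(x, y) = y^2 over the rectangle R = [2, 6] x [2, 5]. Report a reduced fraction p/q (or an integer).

f(x, y) is a tensor product of a function of x and a function of y, and both factors are bounded continuous (hence Lebesgue integrable) on the rectangle, so Fubini's theorem applies:
  integral_R f d(m x m) = (integral_a1^b1 1 dx) * (integral_a2^b2 y^2 dy).
Inner integral in x: integral_{2}^{6} 1 dx = (6^1 - 2^1)/1
  = 4.
Inner integral in y: integral_{2}^{5} y^2 dy = (5^3 - 2^3)/3
  = 39.
Product: (4) * (39) = 156.

156


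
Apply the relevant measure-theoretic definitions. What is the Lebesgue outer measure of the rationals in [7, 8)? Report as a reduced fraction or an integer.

Q cap [7, 8) is countable; list its elements as q_1, q_2, ... . Fix eps > 0 and cover the k-th point by an interval of length eps * 2^(-k). The cover has total length eps * sum_{k>=1} 2^(-k) = eps, so by definition of outer measure m*(Q cap [7, 8)) <= eps. Since eps was arbitrary and m* >= 0, the outer measure is 0.

0


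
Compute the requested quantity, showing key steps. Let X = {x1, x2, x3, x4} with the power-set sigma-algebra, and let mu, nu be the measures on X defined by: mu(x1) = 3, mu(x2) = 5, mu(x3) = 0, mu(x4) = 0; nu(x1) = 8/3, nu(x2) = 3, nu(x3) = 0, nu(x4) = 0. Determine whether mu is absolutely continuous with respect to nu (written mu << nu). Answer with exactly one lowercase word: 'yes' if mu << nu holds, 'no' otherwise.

mu << nu means: every nu-null measurable set is also mu-null; equivalently, for every atom x, if nu({x}) = 0 then mu({x}) = 0.
Checking each atom:
  x1: nu = 8/3 > 0 -> no constraint.
  x2: nu = 3 > 0 -> no constraint.
  x3: nu = 0, mu = 0 -> consistent with mu << nu.
  x4: nu = 0, mu = 0 -> consistent with mu << nu.
No atom violates the condition. Therefore mu << nu.

yes


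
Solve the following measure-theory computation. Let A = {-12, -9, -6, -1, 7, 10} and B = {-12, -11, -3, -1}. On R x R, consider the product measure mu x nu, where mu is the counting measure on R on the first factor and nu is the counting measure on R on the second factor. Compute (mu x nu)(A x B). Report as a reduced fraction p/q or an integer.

For a measurable rectangle A x B, the product measure satisfies
  (mu x nu)(A x B) = mu(A) * nu(B).
  mu(A) = 6.
  nu(B) = 4.
  (mu x nu)(A x B) = 6 * 4 = 24.

24


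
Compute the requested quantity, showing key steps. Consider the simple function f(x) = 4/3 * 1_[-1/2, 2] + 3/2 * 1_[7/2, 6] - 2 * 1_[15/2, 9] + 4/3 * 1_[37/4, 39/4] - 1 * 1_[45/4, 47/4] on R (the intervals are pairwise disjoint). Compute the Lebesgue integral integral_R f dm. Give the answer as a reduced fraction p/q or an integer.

For a simple function f = sum_i c_i * 1_{A_i} with disjoint A_i,
  integral f dm = sum_i c_i * m(A_i).
Lengths of the A_i:
  m(A_1) = 2 - (-1/2) = 5/2.
  m(A_2) = 6 - 7/2 = 5/2.
  m(A_3) = 9 - 15/2 = 3/2.
  m(A_4) = 39/4 - 37/4 = 1/2.
  m(A_5) = 47/4 - 45/4 = 1/2.
Contributions c_i * m(A_i):
  (4/3) * (5/2) = 10/3.
  (3/2) * (5/2) = 15/4.
  (-2) * (3/2) = -3.
  (4/3) * (1/2) = 2/3.
  (-1) * (1/2) = -1/2.
Total: 10/3 + 15/4 - 3 + 2/3 - 1/2 = 17/4.

17/4


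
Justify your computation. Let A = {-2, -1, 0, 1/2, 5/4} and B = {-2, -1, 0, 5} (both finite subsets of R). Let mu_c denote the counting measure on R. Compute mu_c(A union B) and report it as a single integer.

Counting measure on a finite set equals cardinality. By inclusion-exclusion, |A union B| = |A| + |B| - |A cap B|.
|A| = 5, |B| = 4, |A cap B| = 3.
So mu_c(A union B) = 5 + 4 - 3 = 6.

6


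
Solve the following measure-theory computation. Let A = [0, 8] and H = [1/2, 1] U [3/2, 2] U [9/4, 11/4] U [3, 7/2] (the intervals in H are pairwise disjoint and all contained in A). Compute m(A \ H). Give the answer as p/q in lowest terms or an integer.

The ambient interval has length m(A) = 8 - 0 = 8.
Since the holes are disjoint and sit inside A, by finite additivity
  m(H) = sum_i (b_i - a_i), and m(A \ H) = m(A) - m(H).
Computing the hole measures:
  m(H_1) = 1 - 1/2 = 1/2.
  m(H_2) = 2 - 3/2 = 1/2.
  m(H_3) = 11/4 - 9/4 = 1/2.
  m(H_4) = 7/2 - 3 = 1/2.
Summed: m(H) = 1/2 + 1/2 + 1/2 + 1/2 = 2.
So m(A \ H) = 8 - 2 = 6.

6


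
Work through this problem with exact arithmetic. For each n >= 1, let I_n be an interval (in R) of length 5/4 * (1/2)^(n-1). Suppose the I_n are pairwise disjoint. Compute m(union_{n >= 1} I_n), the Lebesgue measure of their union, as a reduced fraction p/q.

By countable additivity of the Lebesgue measure on pairwise disjoint measurable sets,
  m(union_{n >= 1} I_n) = sum_{n >= 1} m(I_n) = sum_{n >= 1} a * r^(n-1),
  with a = 5/4 and r = 1/2.
Since 0 < r = 1/2 < 1, the geometric series converges:
  sum_{n >= 1} a * r^(n-1) = a / (1 - r).
  = 5/4 / (1 - 1/2)
  = 5/4 / (1/2)
  = 5/2.

5/2


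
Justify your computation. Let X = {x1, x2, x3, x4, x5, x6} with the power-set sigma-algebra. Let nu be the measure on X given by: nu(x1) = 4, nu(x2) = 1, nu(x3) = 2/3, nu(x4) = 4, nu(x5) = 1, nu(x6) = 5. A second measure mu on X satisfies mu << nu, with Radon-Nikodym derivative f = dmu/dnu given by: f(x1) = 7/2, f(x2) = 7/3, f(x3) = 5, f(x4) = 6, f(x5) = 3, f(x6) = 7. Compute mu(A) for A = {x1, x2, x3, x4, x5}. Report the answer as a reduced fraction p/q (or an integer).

By the defining property of the Radon-Nikodym derivative, for every measurable set A,
  mu(A) = integral_A f dnu.
Since nu is a discrete measure concentrated on the atoms of X, the integral over A reduces to the sum
  mu(A) = sum_{x in A} f(x) * nu({x}).
Computing each term:
  x1: f(x1) * nu(x1) = 7/2 * 4 = 14.
  x2: f(x2) * nu(x2) = 7/3 * 1 = 7/3.
  x3: f(x3) * nu(x3) = 5 * 2/3 = 10/3.
  x4: f(x4) * nu(x4) = 6 * 4 = 24.
  x5: f(x5) * nu(x5) = 3 * 1 = 3.
Summing: mu(A) = 14 + 7/3 + 10/3 + 24 + 3 = 140/3.

140/3


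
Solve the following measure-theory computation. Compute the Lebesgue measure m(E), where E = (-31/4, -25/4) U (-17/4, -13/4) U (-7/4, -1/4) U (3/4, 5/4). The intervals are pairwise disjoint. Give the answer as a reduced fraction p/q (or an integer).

For pairwise disjoint intervals, m(union_i I_i) = sum_i m(I_i),
and m is invariant under swapping open/closed endpoints (single points have measure 0).
So m(E) = sum_i (b_i - a_i).
  I_1 has length -25/4 - (-31/4) = 3/2.
  I_2 has length -13/4 - (-17/4) = 1.
  I_3 has length -1/4 - (-7/4) = 3/2.
  I_4 has length 5/4 - 3/4 = 1/2.
Summing:
  m(E) = 3/2 + 1 + 3/2 + 1/2 = 9/2.

9/2


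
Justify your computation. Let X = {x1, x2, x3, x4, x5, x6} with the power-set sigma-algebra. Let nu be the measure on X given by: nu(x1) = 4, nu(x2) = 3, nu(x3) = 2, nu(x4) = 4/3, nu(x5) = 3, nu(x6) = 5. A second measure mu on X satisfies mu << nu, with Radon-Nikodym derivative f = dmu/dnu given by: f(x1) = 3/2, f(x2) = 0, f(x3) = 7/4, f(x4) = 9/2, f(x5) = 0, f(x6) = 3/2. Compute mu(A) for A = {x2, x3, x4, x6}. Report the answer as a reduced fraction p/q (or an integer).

By the defining property of the Radon-Nikodym derivative, for every measurable set A,
  mu(A) = integral_A f dnu.
Since nu is a discrete measure concentrated on the atoms of X, the integral over A reduces to the sum
  mu(A) = sum_{x in A} f(x) * nu({x}).
Computing each term:
  x2: f(x2) * nu(x2) = 0 * 3 = 0.
  x3: f(x3) * nu(x3) = 7/4 * 2 = 7/2.
  x4: f(x4) * nu(x4) = 9/2 * 4/3 = 6.
  x6: f(x6) * nu(x6) = 3/2 * 5 = 15/2.
Summing: mu(A) = 0 + 7/2 + 6 + 15/2 = 17.

17


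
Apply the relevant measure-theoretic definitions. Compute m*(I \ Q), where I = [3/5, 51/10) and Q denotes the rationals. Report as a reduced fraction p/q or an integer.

The interval I = [3/5, 51/10) has m(I) = 51/10 - 3/5 = 9/2 (endpoints are measure-zero, so open/closed/half-open agree). Write I = (I cap Q) u (I \ Q). The rationals in I are countable, so m*(I cap Q) = 0 (cover each rational by intervals whose total length is arbitrarily small). By countable subadditivity m*(I) <= m*(I cap Q) + m*(I \ Q), hence m*(I \ Q) >= m(I) = 9/2. The reverse inequality m*(I \ Q) <= m*(I) = 9/2 is trivial since (I \ Q) is a subset of I. Therefore m*(I \ Q) = 9/2.

9/2


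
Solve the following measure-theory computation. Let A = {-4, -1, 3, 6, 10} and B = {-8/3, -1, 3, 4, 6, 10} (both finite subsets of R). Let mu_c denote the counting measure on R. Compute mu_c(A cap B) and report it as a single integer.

Counting measure on a finite set equals cardinality. mu_c(A cap B) = |A cap B| (elements appearing in both).
Enumerating the elements of A that also lie in B gives 4 element(s).
So mu_c(A cap B) = 4.

4


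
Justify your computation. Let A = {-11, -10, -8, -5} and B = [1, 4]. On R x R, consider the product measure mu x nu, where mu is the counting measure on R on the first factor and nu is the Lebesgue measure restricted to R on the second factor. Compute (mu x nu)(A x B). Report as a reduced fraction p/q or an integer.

For a measurable rectangle A x B, the product measure satisfies
  (mu x nu)(A x B) = mu(A) * nu(B).
  mu(A) = 4.
  nu(B) = 3.
  (mu x nu)(A x B) = 4 * 3 = 12.

12


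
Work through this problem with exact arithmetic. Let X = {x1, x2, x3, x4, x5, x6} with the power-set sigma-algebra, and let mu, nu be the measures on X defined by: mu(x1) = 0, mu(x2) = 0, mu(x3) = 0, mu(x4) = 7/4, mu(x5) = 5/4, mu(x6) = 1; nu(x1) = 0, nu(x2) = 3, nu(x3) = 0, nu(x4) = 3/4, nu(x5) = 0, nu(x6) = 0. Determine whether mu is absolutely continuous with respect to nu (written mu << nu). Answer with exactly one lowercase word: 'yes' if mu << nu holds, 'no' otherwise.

mu << nu means: every nu-null measurable set is also mu-null; equivalently, for every atom x, if nu({x}) = 0 then mu({x}) = 0.
Checking each atom:
  x1: nu = 0, mu = 0 -> consistent with mu << nu.
  x2: nu = 3 > 0 -> no constraint.
  x3: nu = 0, mu = 0 -> consistent with mu << nu.
  x4: nu = 3/4 > 0 -> no constraint.
  x5: nu = 0, mu = 5/4 > 0 -> violates mu << nu.
  x6: nu = 0, mu = 1 > 0 -> violates mu << nu.
The atom(s) x5, x6 violate the condition (nu = 0 but mu > 0). Therefore mu is NOT absolutely continuous w.r.t. nu.

no


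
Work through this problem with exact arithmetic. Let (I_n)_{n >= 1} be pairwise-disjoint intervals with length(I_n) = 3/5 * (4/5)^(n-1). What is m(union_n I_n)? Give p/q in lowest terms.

By countable additivity of the Lebesgue measure on pairwise disjoint measurable sets,
  m(union_{n >= 1} I_n) = sum_{n >= 1} m(I_n) = sum_{n >= 1} a * r^(n-1),
  with a = 3/5 and r = 4/5.
Since 0 < r = 4/5 < 1, the geometric series converges:
  sum_{n >= 1} a * r^(n-1) = a / (1 - r).
  = 3/5 / (1 - 4/5)
  = 3/5 / (1/5)
  = 3.

3


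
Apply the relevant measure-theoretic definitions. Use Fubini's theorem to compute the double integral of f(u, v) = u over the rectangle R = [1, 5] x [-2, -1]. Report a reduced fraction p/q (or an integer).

f(u, v) is a tensor product of a function of u and a function of v, and both factors are bounded continuous (hence Lebesgue integrable) on the rectangle, so Fubini's theorem applies:
  integral_R f d(m x m) = (integral_a1^b1 u du) * (integral_a2^b2 1 dv).
Inner integral in u: integral_{1}^{5} u du = (5^2 - 1^2)/2
  = 12.
Inner integral in v: integral_{-2}^{-1} 1 dv = ((-1)^1 - (-2)^1)/1
  = 1.
Product: (12) * (1) = 12.

12


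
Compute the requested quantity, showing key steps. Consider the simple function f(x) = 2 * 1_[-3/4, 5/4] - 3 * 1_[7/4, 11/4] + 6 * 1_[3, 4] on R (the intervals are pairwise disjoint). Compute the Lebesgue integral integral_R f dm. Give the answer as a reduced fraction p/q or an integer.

For a simple function f = sum_i c_i * 1_{A_i} with disjoint A_i,
  integral f dm = sum_i c_i * m(A_i).
Lengths of the A_i:
  m(A_1) = 5/4 - (-3/4) = 2.
  m(A_2) = 11/4 - 7/4 = 1.
  m(A_3) = 4 - 3 = 1.
Contributions c_i * m(A_i):
  (2) * (2) = 4.
  (-3) * (1) = -3.
  (6) * (1) = 6.
Total: 4 - 3 + 6 = 7.

7


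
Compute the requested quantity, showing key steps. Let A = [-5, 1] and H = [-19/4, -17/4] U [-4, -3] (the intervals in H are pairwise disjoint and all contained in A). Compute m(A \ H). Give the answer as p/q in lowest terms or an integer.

The ambient interval has length m(A) = 1 - (-5) = 6.
Since the holes are disjoint and sit inside A, by finite additivity
  m(H) = sum_i (b_i - a_i), and m(A \ H) = m(A) - m(H).
Computing the hole measures:
  m(H_1) = -17/4 - (-19/4) = 1/2.
  m(H_2) = -3 - (-4) = 1.
Summed: m(H) = 1/2 + 1 = 3/2.
So m(A \ H) = 6 - 3/2 = 9/2.

9/2


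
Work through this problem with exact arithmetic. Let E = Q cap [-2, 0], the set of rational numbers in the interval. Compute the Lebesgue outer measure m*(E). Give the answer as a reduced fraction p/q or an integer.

E = Q cap [-2, 0] is a subset of Q, which is countable. Enumerate Q = {q_1, q_2, ...}; for any eps > 0, cover q_k by the open interval (q_k - eps/2^(k+1), q_k + eps/2^(k+1)), of length eps/2^k. The total cover length is sum_{k>=1} eps/2^k = eps. Hence m*(E) <= m*(Q) <= eps for every eps > 0, and since outer measure is non-negative, m*(E) = 0.

0


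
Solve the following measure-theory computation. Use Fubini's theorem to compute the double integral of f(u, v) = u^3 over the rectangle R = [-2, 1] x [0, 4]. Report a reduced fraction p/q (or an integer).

f(u, v) is a tensor product of a function of u and a function of v, and both factors are bounded continuous (hence Lebesgue integrable) on the rectangle, so Fubini's theorem applies:
  integral_R f d(m x m) = (integral_a1^b1 u^3 du) * (integral_a2^b2 1 dv).
Inner integral in u: integral_{-2}^{1} u^3 du = (1^4 - (-2)^4)/4
  = -15/4.
Inner integral in v: integral_{0}^{4} 1 dv = (4^1 - 0^1)/1
  = 4.
Product: (-15/4) * (4) = -15.

-15


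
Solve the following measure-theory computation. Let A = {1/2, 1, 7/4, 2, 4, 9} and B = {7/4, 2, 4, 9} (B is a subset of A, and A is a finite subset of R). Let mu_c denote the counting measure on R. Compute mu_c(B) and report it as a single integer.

Counting measure assigns mu_c(E) = |E| (number of elements) when E is finite.
B has 4 element(s), so mu_c(B) = 4.

4


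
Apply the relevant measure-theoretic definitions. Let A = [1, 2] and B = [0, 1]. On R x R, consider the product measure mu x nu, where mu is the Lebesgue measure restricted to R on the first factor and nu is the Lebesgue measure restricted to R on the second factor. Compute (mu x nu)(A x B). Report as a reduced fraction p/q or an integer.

For a measurable rectangle A x B, the product measure satisfies
  (mu x nu)(A x B) = mu(A) * nu(B).
  mu(A) = 1.
  nu(B) = 1.
  (mu x nu)(A x B) = 1 * 1 = 1.

1


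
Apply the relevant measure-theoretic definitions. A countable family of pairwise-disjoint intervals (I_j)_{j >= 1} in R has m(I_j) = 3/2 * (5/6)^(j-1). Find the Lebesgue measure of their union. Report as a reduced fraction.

By countable additivity of the Lebesgue measure on pairwise disjoint measurable sets,
  m(union_{j >= 1} I_j) = sum_{j >= 1} m(I_j) = sum_{j >= 1} a * r^(j-1),
  with a = 3/2 and r = 5/6.
Since 0 < r = 5/6 < 1, the geometric series converges:
  sum_{j >= 1} a * r^(j-1) = a / (1 - r).
  = 3/2 / (1 - 5/6)
  = 3/2 / (1/6)
  = 9.

9


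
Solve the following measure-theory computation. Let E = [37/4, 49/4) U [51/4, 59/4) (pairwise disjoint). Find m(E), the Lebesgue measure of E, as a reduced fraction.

For pairwise disjoint intervals, m(union_i I_i) = sum_i m(I_i),
and m is invariant under swapping open/closed endpoints (single points have measure 0).
So m(E) = sum_i (b_i - a_i).
  I_1 has length 49/4 - 37/4 = 3.
  I_2 has length 59/4 - 51/4 = 2.
Summing:
  m(E) = 3 + 2 = 5.

5


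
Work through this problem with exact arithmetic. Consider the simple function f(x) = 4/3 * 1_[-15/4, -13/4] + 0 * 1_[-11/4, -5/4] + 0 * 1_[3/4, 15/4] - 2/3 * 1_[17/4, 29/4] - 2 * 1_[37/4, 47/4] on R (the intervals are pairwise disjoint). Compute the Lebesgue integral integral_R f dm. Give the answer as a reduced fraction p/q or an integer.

For a simple function f = sum_i c_i * 1_{A_i} with disjoint A_i,
  integral f dm = sum_i c_i * m(A_i).
Lengths of the A_i:
  m(A_1) = -13/4 - (-15/4) = 1/2.
  m(A_2) = -5/4 - (-11/4) = 3/2.
  m(A_3) = 15/4 - 3/4 = 3.
  m(A_4) = 29/4 - 17/4 = 3.
  m(A_5) = 47/4 - 37/4 = 5/2.
Contributions c_i * m(A_i):
  (4/3) * (1/2) = 2/3.
  (0) * (3/2) = 0.
  (0) * (3) = 0.
  (-2/3) * (3) = -2.
  (-2) * (5/2) = -5.
Total: 2/3 + 0 + 0 - 2 - 5 = -19/3.

-19/3


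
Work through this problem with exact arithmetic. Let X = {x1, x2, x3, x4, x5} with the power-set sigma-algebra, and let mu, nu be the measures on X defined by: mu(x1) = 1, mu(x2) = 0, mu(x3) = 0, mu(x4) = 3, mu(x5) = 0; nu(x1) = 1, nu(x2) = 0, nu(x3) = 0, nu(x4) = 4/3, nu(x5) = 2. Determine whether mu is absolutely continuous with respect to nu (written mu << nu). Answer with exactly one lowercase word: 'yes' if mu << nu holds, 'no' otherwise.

mu << nu means: every nu-null measurable set is also mu-null; equivalently, for every atom x, if nu({x}) = 0 then mu({x}) = 0.
Checking each atom:
  x1: nu = 1 > 0 -> no constraint.
  x2: nu = 0, mu = 0 -> consistent with mu << nu.
  x3: nu = 0, mu = 0 -> consistent with mu << nu.
  x4: nu = 4/3 > 0 -> no constraint.
  x5: nu = 2 > 0 -> no constraint.
No atom violates the condition. Therefore mu << nu.

yes


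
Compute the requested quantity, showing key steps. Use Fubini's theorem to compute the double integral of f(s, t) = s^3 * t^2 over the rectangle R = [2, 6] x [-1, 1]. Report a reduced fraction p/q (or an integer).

f(s, t) is a tensor product of a function of s and a function of t, and both factors are bounded continuous (hence Lebesgue integrable) on the rectangle, so Fubini's theorem applies:
  integral_R f d(m x m) = (integral_a1^b1 s^3 ds) * (integral_a2^b2 t^2 dt).
Inner integral in s: integral_{2}^{6} s^3 ds = (6^4 - 2^4)/4
  = 320.
Inner integral in t: integral_{-1}^{1} t^2 dt = (1^3 - (-1)^3)/3
  = 2/3.
Product: (320) * (2/3) = 640/3.

640/3


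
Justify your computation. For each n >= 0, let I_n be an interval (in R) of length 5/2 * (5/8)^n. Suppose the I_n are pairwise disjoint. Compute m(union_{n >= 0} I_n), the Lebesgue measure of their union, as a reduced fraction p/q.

By countable additivity of the Lebesgue measure on pairwise disjoint measurable sets,
  m(union_{n >= 0} I_n) = sum_{n >= 0} m(I_n) = sum_{n >= 0} a * r^n,
  with a = 5/2 and r = 5/8.
Since 0 < r = 5/8 < 1, the geometric series converges:
  sum_{n >= 0} a * r^n = a / (1 - r).
  = 5/2 / (1 - 5/8)
  = 5/2 / (3/8)
  = 20/3.

20/3


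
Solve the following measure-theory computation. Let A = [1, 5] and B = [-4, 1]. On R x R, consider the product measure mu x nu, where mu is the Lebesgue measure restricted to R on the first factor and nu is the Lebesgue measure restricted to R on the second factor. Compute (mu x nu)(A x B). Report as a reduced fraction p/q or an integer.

For a measurable rectangle A x B, the product measure satisfies
  (mu x nu)(A x B) = mu(A) * nu(B).
  mu(A) = 4.
  nu(B) = 5.
  (mu x nu)(A x B) = 4 * 5 = 20.

20


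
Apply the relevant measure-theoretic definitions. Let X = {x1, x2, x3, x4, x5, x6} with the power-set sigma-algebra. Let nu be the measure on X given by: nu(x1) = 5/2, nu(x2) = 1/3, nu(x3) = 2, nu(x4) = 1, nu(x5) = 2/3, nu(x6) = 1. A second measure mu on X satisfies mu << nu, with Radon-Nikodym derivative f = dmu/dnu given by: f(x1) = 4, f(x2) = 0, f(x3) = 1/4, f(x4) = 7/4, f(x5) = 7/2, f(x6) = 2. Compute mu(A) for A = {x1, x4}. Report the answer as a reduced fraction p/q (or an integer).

By the defining property of the Radon-Nikodym derivative, for every measurable set A,
  mu(A) = integral_A f dnu.
Since nu is a discrete measure concentrated on the atoms of X, the integral over A reduces to the sum
  mu(A) = sum_{x in A} f(x) * nu({x}).
Computing each term:
  x1: f(x1) * nu(x1) = 4 * 5/2 = 10.
  x4: f(x4) * nu(x4) = 7/4 * 1 = 7/4.
Summing: mu(A) = 10 + 7/4 = 47/4.

47/4


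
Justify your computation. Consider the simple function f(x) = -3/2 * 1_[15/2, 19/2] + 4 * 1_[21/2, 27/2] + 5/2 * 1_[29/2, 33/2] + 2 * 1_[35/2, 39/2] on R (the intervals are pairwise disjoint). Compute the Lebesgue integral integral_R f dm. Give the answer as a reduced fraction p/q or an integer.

For a simple function f = sum_i c_i * 1_{A_i} with disjoint A_i,
  integral f dm = sum_i c_i * m(A_i).
Lengths of the A_i:
  m(A_1) = 19/2 - 15/2 = 2.
  m(A_2) = 27/2 - 21/2 = 3.
  m(A_3) = 33/2 - 29/2 = 2.
  m(A_4) = 39/2 - 35/2 = 2.
Contributions c_i * m(A_i):
  (-3/2) * (2) = -3.
  (4) * (3) = 12.
  (5/2) * (2) = 5.
  (2) * (2) = 4.
Total: -3 + 12 + 5 + 4 = 18.

18


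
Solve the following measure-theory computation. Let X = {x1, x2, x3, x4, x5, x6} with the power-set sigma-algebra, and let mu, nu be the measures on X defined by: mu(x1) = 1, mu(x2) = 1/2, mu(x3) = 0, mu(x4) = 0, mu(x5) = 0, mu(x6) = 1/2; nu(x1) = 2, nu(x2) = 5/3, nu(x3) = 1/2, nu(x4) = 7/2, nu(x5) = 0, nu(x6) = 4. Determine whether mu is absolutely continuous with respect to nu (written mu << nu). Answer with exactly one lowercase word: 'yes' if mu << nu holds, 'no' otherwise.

mu << nu means: every nu-null measurable set is also mu-null; equivalently, for every atom x, if nu({x}) = 0 then mu({x}) = 0.
Checking each atom:
  x1: nu = 2 > 0 -> no constraint.
  x2: nu = 5/3 > 0 -> no constraint.
  x3: nu = 1/2 > 0 -> no constraint.
  x4: nu = 7/2 > 0 -> no constraint.
  x5: nu = 0, mu = 0 -> consistent with mu << nu.
  x6: nu = 4 > 0 -> no constraint.
No atom violates the condition. Therefore mu << nu.

yes


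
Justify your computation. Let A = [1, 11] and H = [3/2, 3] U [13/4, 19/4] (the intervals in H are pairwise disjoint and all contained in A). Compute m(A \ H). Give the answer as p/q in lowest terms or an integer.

The ambient interval has length m(A) = 11 - 1 = 10.
Since the holes are disjoint and sit inside A, by finite additivity
  m(H) = sum_i (b_i - a_i), and m(A \ H) = m(A) - m(H).
Computing the hole measures:
  m(H_1) = 3 - 3/2 = 3/2.
  m(H_2) = 19/4 - 13/4 = 3/2.
Summed: m(H) = 3/2 + 3/2 = 3.
So m(A \ H) = 10 - 3 = 7.

7


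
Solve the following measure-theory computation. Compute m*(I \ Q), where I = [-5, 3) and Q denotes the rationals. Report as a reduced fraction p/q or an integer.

The interval I = [-5, 3) has m(I) = 3 - (-5) = 8 (endpoints are measure-zero, so open/closed/half-open agree). Write I = (I cap Q) u (I \ Q). The rationals in I are countable, so m*(I cap Q) = 0 (cover each rational by intervals whose total length is arbitrarily small). By countable subadditivity m*(I) <= m*(I cap Q) + m*(I \ Q), hence m*(I \ Q) >= m(I) = 8. The reverse inequality m*(I \ Q) <= m*(I) = 8 is trivial since (I \ Q) is a subset of I. Therefore m*(I \ Q) = 8.

8


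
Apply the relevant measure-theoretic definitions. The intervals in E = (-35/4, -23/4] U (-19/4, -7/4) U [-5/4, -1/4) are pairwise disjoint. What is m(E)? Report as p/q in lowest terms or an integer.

For pairwise disjoint intervals, m(union_i I_i) = sum_i m(I_i),
and m is invariant under swapping open/closed endpoints (single points have measure 0).
So m(E) = sum_i (b_i - a_i).
  I_1 has length -23/4 - (-35/4) = 3.
  I_2 has length -7/4 - (-19/4) = 3.
  I_3 has length -1/4 - (-5/4) = 1.
Summing:
  m(E) = 3 + 3 + 1 = 7.

7


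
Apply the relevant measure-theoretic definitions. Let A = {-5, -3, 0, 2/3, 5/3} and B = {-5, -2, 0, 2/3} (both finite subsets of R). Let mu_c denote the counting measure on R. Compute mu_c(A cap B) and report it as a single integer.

Counting measure on a finite set equals cardinality. mu_c(A cap B) = |A cap B| (elements appearing in both).
Enumerating the elements of A that also lie in B gives 3 element(s).
So mu_c(A cap B) = 3.

3


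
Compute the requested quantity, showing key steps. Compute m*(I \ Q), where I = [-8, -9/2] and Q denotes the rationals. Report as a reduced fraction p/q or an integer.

The interval I = [-8, -9/2] has m(I) = -9/2 - (-8) = 7/2 (endpoints are measure-zero, so open/closed/half-open agree). Write I = (I cap Q) u (I \ Q). The rationals in I are countable, so m*(I cap Q) = 0 (cover each rational by intervals whose total length is arbitrarily small). By countable subadditivity m*(I) <= m*(I cap Q) + m*(I \ Q), hence m*(I \ Q) >= m(I) = 7/2. The reverse inequality m*(I \ Q) <= m*(I) = 7/2 is trivial since (I \ Q) is a subset of I. Therefore m*(I \ Q) = 7/2.

7/2


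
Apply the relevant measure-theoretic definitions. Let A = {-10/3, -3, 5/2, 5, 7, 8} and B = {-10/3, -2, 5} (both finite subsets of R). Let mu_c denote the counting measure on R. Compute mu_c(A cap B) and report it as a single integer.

Counting measure on a finite set equals cardinality. mu_c(A cap B) = |A cap B| (elements appearing in both).
Enumerating the elements of A that also lie in B gives 2 element(s).
So mu_c(A cap B) = 2.

2


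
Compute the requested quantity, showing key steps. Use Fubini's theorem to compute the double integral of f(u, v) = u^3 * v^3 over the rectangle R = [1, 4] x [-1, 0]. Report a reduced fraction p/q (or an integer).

f(u, v) is a tensor product of a function of u and a function of v, and both factors are bounded continuous (hence Lebesgue integrable) on the rectangle, so Fubini's theorem applies:
  integral_R f d(m x m) = (integral_a1^b1 u^3 du) * (integral_a2^b2 v^3 dv).
Inner integral in u: integral_{1}^{4} u^3 du = (4^4 - 1^4)/4
  = 255/4.
Inner integral in v: integral_{-1}^{0} v^3 dv = (0^4 - (-1)^4)/4
  = -1/4.
Product: (255/4) * (-1/4) = -255/16.

-255/16


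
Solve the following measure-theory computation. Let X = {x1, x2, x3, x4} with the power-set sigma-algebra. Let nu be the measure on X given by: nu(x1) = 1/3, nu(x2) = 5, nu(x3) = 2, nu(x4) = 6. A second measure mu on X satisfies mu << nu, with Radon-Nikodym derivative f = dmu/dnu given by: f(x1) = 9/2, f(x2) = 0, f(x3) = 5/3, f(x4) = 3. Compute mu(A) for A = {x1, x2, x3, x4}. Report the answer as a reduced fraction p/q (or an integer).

By the defining property of the Radon-Nikodym derivative, for every measurable set A,
  mu(A) = integral_A f dnu.
Since nu is a discrete measure concentrated on the atoms of X, the integral over A reduces to the sum
  mu(A) = sum_{x in A} f(x) * nu({x}).
Computing each term:
  x1: f(x1) * nu(x1) = 9/2 * 1/3 = 3/2.
  x2: f(x2) * nu(x2) = 0 * 5 = 0.
  x3: f(x3) * nu(x3) = 5/3 * 2 = 10/3.
  x4: f(x4) * nu(x4) = 3 * 6 = 18.
Summing: mu(A) = 3/2 + 0 + 10/3 + 18 = 137/6.

137/6
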